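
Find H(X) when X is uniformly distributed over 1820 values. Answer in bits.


H = log2(n) = log2(1820) = 10.8297

10.8297 bits


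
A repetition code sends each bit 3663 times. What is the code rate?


Rate = k/n = 1/3663

1/3663


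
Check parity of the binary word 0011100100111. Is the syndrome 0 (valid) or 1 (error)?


Syndrome = XOR of all bits = 0 XOR 0 XOR 1 XOR 1 XOR 1 XOR 0 XOR 0 XOR 1 XOR 0 XOR 0 XOR 1 XOR 1 XOR 1 = 1

1


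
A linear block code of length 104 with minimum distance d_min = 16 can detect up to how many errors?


Detection capability = d_min - 1 = 16 - 1 = 15

15 errors


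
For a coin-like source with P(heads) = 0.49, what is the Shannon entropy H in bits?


H = -p*log2(p) - (1-p)*log2(1-p). -0.49*log2(0.49) = 0.504282; -0.51*log2(0.51) = 0.495430. H = 0.504282 + 0.495430 = 0.9997

0.9997 bits


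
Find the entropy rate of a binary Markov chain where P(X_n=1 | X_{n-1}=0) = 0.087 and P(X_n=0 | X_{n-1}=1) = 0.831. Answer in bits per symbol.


Stationary distribution: pi_0 = p10/(p01+p10) = 0.9052, pi_1 = 0.0948. Entropy rate H' = pi_0*H(p01) + pi_1*H(p10) = 0.9052*0.4264 + 0.0948*0.6554 = 0.4481

0.4481 bits/symbol


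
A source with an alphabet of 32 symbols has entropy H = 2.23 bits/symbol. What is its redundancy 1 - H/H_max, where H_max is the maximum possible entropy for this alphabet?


H_max = log2(K) = log2(32) = 5.0 bits/symbol. Redundancy = 1 - H/H_max = 1 - 2.23/5.0 = 1 - 0.446 = 0.554

0.554


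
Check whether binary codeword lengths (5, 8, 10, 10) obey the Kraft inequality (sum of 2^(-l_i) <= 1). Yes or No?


Kraft sum = sum(2^(-l_i)) = 0.0371, need <= 1. Result: satisfied (a binary prefix-free code with these lengths exists)

Yes


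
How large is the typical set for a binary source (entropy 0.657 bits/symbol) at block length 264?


log2|A_typical| = nH = 264 * 0.657 = 173.448, so |A_typical| ~ 2^173.448 = 1.633e+52

1.633e+52


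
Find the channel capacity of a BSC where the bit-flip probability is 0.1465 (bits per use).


H(p) = -p*log2(p) - (1-p)*log2(1-p) = -0.1465*log2(0.1465) - 0.8535*log2(0.8535) = 0.405956 + 0.195056 = 0.601. C = 1 - H(p) = 1 - 0.601 = 0.399

0.399 bits


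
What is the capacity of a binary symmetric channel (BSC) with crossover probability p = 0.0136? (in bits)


H(p) = -p*log2(p) - (1-p)*log2(1-p) = -0.0136*log2(0.0136) - 0.9864*log2(0.9864) = 0.084323 + 0.019487 = 0.1038. C = 1 - H(p) = 1 - 0.1038 = 0.8962

0.8962 bits


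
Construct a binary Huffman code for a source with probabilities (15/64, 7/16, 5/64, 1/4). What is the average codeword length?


Huffman construction (repeatedly merge the two least-probable nodes; each merge adds 1 bit to every symbol beneath it): 5/64 + 15/64 = 5/16; 1/4 + 5/16 = 9/16; 7/16 + 9/16 = 1. Resulting codeword lengths (in the order the probabilities were given): (3, 1, 3, 2). L_avg = sum(p_i * l_i) = 15/64*3 + 7/16*1 + 5/64*3 + 1/4*2 = 15/8 = 1.875

1.875 bits


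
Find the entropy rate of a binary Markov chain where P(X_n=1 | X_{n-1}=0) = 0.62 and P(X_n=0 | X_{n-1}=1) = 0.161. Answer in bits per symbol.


Stationary distribution: pi_0 = p10/(p01+p10) = 0.2061, pi_1 = 0.7939. Entropy rate H' = pi_0*H(p01) + pi_1*H(p10) = 0.2061*0.958 + 0.7939*0.6367 = 0.7029

0.7029 bits/symbol


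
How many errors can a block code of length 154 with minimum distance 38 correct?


Correction capability = floor((d-1)/2) = floor((38-1)/2) = 18

18 errors


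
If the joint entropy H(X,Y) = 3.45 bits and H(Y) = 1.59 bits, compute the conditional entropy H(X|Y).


H(X|Y) = H(X,Y) - H(Y) = 3.45 - 1.59 = 1.86

1.86 bits


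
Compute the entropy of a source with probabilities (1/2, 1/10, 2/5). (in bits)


H = -sum(p_i * log2(p_i)). Terms: -(1/2)*log2(1/2) = 0.500000; -(1/10)*log2(1/10) = 0.332193; -(2/5)*log2(2/5) = 0.528771. H = 0.500000 + 0.332193 + 0.528771 = 1.361

1.361 bits


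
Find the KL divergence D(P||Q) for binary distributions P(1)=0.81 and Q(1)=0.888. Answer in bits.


KL = p*log2(p/q) + (1-p)*log2((1-p)/(1-q)) = 0.81*log2(0.81/0.888) + 0.19*log2(0.19/0.112) = 0.0374

0.0374 bits


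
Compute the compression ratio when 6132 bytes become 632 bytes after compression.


Ratio = original / compressed = 6132 / 632 = 9.7025

9.7025


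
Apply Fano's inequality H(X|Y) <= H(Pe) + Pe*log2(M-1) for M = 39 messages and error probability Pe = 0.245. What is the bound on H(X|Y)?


H(Pe) = -Pe*log2(Pe) - (1-Pe)*log2(1-Pe) = -0.245*log2(0.245) - 0.755*log2(0.755) = 0.497141 + 0.306116 = 0.8033. Pe*log2(M-1) = 0.245*log2(38) = 1.285742. Bound = H(Pe) + Pe*log2(M-1) = 0.497141 + 0.306116 + 1.285742 = 2.089

2.089 bits


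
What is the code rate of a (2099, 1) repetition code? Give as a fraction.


Rate = k/n = 1/2099

1/2099


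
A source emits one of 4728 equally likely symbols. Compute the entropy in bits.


H = log2(n) = log2(4728) = 12.207

12.207 bits


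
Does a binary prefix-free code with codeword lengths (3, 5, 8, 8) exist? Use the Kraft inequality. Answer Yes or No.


Kraft sum = sum(2^(-l_i)) = 0.1641, need <= 1. Result: satisfied (a binary prefix-free code with these lengths exists)

Yes


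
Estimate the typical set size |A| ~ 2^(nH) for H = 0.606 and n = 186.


log2|A_typical| = nH = 186 * 0.606 = 112.716, so |A_typical| ~ 2^112.716 = 8.529e+33

8.529e+33


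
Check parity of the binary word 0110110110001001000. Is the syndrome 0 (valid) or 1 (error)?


Syndrome = XOR of all bits = 0 XOR 1 XOR 1 XOR 0 XOR 1 XOR 1 XOR 0 XOR 1 XOR 1 XOR 0 XOR 0 XOR 0 XOR 1 XOR 0 XOR 0 XOR 1 XOR 0 XOR 0 XOR 0 = 0

0


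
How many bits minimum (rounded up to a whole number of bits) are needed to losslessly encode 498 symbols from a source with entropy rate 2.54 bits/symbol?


Minimum bits >= n * H = 498 * 2.54 = 1264.92, rounded up to a whole number of bits = 1265

1265 bits


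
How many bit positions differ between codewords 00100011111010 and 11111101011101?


Count differing positions: ^ ^ . ^ ^ ^ ^ . ^ . . ^ ^ ^ = 10 differences

10


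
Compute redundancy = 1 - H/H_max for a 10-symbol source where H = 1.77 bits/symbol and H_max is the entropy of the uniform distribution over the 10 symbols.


H_max = log2(K) = log2(10) = 3.3219 bits/symbol. Redundancy = 1 - H/H_max = 1 - 1.77/3.3219 = 1 - 0.5328 = 0.4672

0.4672


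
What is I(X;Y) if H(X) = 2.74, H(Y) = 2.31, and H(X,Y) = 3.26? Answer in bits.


I(X;Y) = H(X) + H(Y) - H(X,Y) = 2.74 + 2.31 - 3.26 = 1.79

1.79 bits


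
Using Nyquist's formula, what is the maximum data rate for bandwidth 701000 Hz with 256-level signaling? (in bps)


Rate = 2 * B * log2(M) = 2 * 701000 * 8.0 = 11216000.0

11216000.0 bps


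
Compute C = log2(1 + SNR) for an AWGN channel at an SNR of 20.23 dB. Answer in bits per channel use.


SNR_linear = 10^(20.23/10) = 105.4387; C = log2(1 + SNR_linear) = log2(1 + 105.4387) = 6.7339

6.7339 bits/channel use


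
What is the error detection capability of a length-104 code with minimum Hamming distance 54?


Detection capability = d_min - 1 = 54 - 1 = 53

53 errors


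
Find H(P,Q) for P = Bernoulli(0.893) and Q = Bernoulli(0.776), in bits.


H(P,Q) = -p*log2(q) - (1-p)*log2(1-q). -0.893*log2(0.776) = 0.326723; -0.107*log2(0.224) = 0.230952. H(P,Q) = 0.326723 + 0.230952 = 0.5577

0.5577 bits


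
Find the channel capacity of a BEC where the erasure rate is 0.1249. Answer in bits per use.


C = 1 - epsilon = 1 - 0.1249 = 0.8751

0.8751 bits


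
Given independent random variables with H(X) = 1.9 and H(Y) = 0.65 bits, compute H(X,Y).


For independent variables, H(X,Y) = H(X) + H(Y) = 1.9 + 0.65 = 2.55

2.55 bits


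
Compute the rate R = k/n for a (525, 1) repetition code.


Rate = k/n = 1/525

1/525


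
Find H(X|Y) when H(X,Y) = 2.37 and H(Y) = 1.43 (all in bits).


H(X|Y) = H(X,Y) - H(Y) = 2.37 - 1.43 = 0.94

0.94 bits


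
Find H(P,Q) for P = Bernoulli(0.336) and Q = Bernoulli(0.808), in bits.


H(P,Q) = -p*log2(q) - (1-p)*log2(1-q). -0.336*log2(0.808) = 0.103344; -0.664*log2(0.192) = 1.580866. H(P,Q) = 0.103344 + 1.580866 = 1.6842

1.6842 bits


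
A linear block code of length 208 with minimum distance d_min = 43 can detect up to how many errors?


Detection capability = d_min - 1 = 43 - 1 = 42

42 errors


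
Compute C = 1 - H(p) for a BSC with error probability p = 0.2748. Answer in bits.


H(p) = -p*log2(p) - (1-p)*log2(1-p) = -0.2748*log2(0.2748) - 0.7252*log2(0.7252) = 0.512102 + 0.336166 = 0.8483. C = 1 - H(p) = 1 - 0.8483 = 0.1517

0.1517 bits


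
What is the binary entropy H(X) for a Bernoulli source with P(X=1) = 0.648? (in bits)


H = -p*log2(p) - (1-p)*log2(1-p). -0.648*log2(0.648) = 0.405605; -0.352*log2(0.352) = 0.530236. H = 0.405605 + 0.530236 = 0.9358

0.9358 bits


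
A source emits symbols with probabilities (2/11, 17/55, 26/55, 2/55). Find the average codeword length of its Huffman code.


Huffman construction (repeatedly merge the two least-probable nodes; each merge adds 1 bit to every symbol beneath it): 2/55 + 2/11 = 12/55; 12/55 + 17/55 = 29/55; 26/55 + 29/55 = 1. Resulting codeword lengths (in the order the probabilities were given): (3, 2, 1, 3). L_avg = sum(p_i * l_i) = 2/11*3 + 17/55*2 + 26/55*1 + 2/55*3 = 96/55 = 1.7455

1.7455 bits


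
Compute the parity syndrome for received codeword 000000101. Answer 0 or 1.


Syndrome = XOR of all bits = 0 XOR 0 XOR 0 XOR 0 XOR 0 XOR 0 XOR 1 XOR 0 XOR 1 = 0

0


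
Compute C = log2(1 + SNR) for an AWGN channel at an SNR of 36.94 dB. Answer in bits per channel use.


SNR_linear = 10^(36.94/10) = 4943.1069; C = log2(1 + SNR_linear) = log2(1 + 4943.1069) = 12.2715

12.2715 bits/channel use


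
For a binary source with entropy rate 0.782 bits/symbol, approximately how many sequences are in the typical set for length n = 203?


log2|A_typical| = nH = 203 * 0.782 = 158.746, so |A_typical| ~ 2^158.746 = 6.128e+47

6.128e+47


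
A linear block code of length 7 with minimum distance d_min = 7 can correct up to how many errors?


Correction capability = floor((d-1)/2) = floor((7-1)/2) = 3

3 errors


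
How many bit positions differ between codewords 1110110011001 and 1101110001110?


Count differing positions: . . ^ ^ . . . . ^ . ^ ^ ^ = 6 differences

6


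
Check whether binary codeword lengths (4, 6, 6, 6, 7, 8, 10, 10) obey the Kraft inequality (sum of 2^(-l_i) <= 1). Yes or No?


Kraft sum = sum(2^(-l_i)) = 0.123, need <= 1. Result: satisfied (a binary prefix-free code with these lengths exists)

Yes


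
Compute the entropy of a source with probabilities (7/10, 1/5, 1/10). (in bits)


H = -sum(p_i * log2(p_i)). Terms: -(7/10)*log2(7/10) = 0.360201; -(1/5)*log2(1/5) = 0.464386; -(1/10)*log2(1/10) = 0.332193. H = 0.360201 + 0.464386 + 0.332193 = 1.1568

1.1568 bits


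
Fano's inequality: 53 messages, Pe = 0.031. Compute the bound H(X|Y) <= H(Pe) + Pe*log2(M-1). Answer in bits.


H(Pe) = -Pe*log2(Pe) - (1-Pe)*log2(1-Pe) = -0.031*log2(0.031) - 0.969*log2(0.969) = 0.155359 + 0.044023 = 0.1994. Pe*log2(M-1) = 0.031*log2(52) = 0.176714. Bound = H(Pe) + Pe*log2(M-1) = 0.155359 + 0.044023 + 0.176714 = 0.3761

0.3761 bits


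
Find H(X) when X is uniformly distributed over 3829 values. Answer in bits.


H = log2(n) = log2(3829) = 11.9028

11.9028 bits


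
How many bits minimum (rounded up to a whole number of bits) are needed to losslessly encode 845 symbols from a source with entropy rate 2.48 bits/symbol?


Minimum bits >= n * H = 845 * 2.48 = 2095.6, rounded up to a whole number of bits = 2096

2096 bits


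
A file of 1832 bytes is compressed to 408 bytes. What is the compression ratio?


Ratio = original / compressed = 1832 / 408 = 4.4902

4.4902


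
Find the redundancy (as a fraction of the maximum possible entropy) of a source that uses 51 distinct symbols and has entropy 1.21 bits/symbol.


H_max = log2(K) = log2(51) = 5.6724 bits/symbol. Redundancy = 1 - H/H_max = 1 - 1.21/5.6724 = 1 - 0.2133 = 0.7867

0.7867


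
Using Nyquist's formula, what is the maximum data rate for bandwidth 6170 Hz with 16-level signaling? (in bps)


Rate = 2 * B * log2(M) = 2 * 6170 * 4.0 = 49360.0

49360.0 bps


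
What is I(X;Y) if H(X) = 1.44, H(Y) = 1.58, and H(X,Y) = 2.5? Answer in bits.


I(X;Y) = H(X) + H(Y) - H(X,Y) = 1.44 + 1.58 - 2.5 = 0.52

0.52 bits


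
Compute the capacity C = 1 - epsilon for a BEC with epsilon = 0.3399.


C = 1 - epsilon = 1 - 0.3399 = 0.6601

0.6601 bits


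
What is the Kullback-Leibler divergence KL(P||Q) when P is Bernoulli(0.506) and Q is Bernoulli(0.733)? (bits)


KL = p*log2(p/q) + (1-p)*log2((1-p)/(1-q)) = 0.506*log2(0.506/0.733) + 0.494*log2(0.494/0.267) = 0.168

0.168 bits


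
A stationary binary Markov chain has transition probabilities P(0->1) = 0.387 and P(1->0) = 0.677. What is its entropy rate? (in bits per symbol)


Stationary distribution: pi_0 = p10/(p01+p10) = 0.6363, pi_1 = 0.3637. Entropy rate H' = pi_0*H(p01) + pi_1*H(p10) = 0.6363*0.9628 + 0.3637*0.9076 = 0.9428

0.9428 bits/symbol


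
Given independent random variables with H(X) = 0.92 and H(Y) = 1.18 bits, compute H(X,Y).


For independent variables, H(X,Y) = H(X) + H(Y) = 0.92 + 1.18 = 2.1

2.1 bits


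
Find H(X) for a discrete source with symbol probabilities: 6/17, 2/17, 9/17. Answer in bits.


H = -sum(p_i * log2(p_i)). Terms: -(6/17)*log2(6/17) = 0.530294; -(2/17)*log2(2/17) = 0.363231; -(9/17)*log2(9/17) = 0.485755. H = 0.530294 + 0.363231 + 0.485755 = 1.3793

1.3793 bits


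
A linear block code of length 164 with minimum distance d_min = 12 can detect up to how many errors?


Detection capability = d_min - 1 = 12 - 1 = 11

11 errors


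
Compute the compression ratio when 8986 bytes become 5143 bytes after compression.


Ratio = original / compressed = 8986 / 5143 = 1.7472

1.7472


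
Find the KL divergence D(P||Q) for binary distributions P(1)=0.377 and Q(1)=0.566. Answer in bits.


KL = p*log2(p/q) + (1-p)*log2((1-p)/(1-q)) = 0.377*log2(0.377/0.566) + 0.623*log2(0.623/0.434) = 0.1039

0.1039 bits


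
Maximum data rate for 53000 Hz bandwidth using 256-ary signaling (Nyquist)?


Rate = 2 * B * log2(M) = 2 * 53000 * 8.0 = 848000.0

848000.0 bps


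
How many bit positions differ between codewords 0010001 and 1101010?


Count differing positions: ^ ^ ^ ^ . ^ ^ = 6 differences

6


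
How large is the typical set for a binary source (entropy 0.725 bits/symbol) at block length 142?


log2|A_typical| = nH = 142 * 0.725 = 102.95, so |A_typical| ~ 2^102.95 = 9.796e+30

9.796e+30


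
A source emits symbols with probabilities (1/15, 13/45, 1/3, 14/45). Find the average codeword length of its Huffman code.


Huffman construction (repeatedly merge the two least-probable nodes; each merge adds 1 bit to every symbol beneath it): 1/15 + 13/45 = 16/45; 14/45 + 1/3 = 29/45; 16/45 + 29/45 = 1. Resulting codeword lengths (in the order the probabilities were given): (2, 2, 2, 2). L_avg = sum(p_i * l_i) = 1/15*2 + 13/45*2 + 1/3*2 + 14/45*2 = 2

2.0 bits


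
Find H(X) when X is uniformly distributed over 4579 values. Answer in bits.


H = log2(n) = log2(4579) = 12.1608

12.1608 bits


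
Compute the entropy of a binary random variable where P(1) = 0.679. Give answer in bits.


H = -p*log2(p) - (1-p)*log2(1-p). -0.679*log2(0.679) = 0.379233; -0.321*log2(0.321) = 0.526233. H = 0.379233 + 0.526233 = 0.9055

0.9055 bits


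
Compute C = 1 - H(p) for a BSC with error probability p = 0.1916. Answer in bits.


H(p) = -p*log2(p) - (1-p)*log2(1-p) = -0.1916*log2(0.1916) - 0.8084*log2(0.8084) = 0.456742 + 0.248065 = 0.7048. C = 1 - H(p) = 1 - 0.7048 = 0.2952

0.2952 bits


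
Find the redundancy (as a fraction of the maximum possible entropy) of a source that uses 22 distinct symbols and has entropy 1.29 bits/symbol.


H_max = log2(K) = log2(22) = 4.4594 bits/symbol. Redundancy = 1 - H/H_max = 1 - 1.29/4.4594 = 1 - 0.2893 = 0.7107

0.7107


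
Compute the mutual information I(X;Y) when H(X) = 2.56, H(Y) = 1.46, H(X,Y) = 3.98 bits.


I(X;Y) = H(X) + H(Y) - H(X,Y) = 2.56 + 1.46 - 3.98 = 0.04

0.04 bits


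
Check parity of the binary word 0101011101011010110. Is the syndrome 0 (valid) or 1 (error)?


Syndrome = XOR of all bits = 0 XOR 1 XOR 0 XOR 1 XOR 0 XOR 1 XOR 1 XOR 1 XOR 0 XOR 1 XOR 0 XOR 1 XOR 1 XOR 0 XOR 1 XOR 0 XOR 1 XOR 1 XOR 0 = 1

1


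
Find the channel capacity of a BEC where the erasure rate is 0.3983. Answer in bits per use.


C = 1 - epsilon = 1 - 0.3983 = 0.6017

0.6017 bits


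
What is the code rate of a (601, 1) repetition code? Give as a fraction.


Rate = k/n = 1/601

1/601


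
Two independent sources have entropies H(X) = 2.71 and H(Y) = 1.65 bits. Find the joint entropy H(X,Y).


For independent variables, H(X,Y) = H(X) + H(Y) = 2.71 + 1.65 = 4.36

4.36 bits


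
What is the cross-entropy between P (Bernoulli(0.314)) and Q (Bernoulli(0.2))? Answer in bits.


H(P,Q) = -p*log2(q) - (1-p)*log2(1-q). -0.314*log2(0.2) = 0.729085; -0.686*log2(0.8) = 0.220843. H(P,Q) = 0.729085 + 0.220843 = 0.9499

0.9499 bits


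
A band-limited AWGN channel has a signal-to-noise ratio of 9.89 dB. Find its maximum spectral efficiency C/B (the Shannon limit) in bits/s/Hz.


SNR_linear = 10^(9.89/10) = 9.7499; C/B = log2(1 + SNR_linear) = log2(1 + 9.7499) = 3.4263

3.4263 bits/s/Hz


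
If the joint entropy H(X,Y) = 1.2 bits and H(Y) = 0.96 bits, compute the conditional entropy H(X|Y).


H(X|Y) = H(X,Y) - H(Y) = 1.2 - 0.96 = 0.24

0.24 bits


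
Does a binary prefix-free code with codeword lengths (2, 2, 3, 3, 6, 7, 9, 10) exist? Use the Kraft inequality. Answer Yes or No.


Kraft sum = sum(2^(-l_i)) = 0.7764, need <= 1. Result: satisfied (a binary prefix-free code with these lengths exists)

Yes


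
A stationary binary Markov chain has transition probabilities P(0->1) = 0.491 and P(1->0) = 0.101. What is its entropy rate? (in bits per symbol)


Stationary distribution: pi_0 = p10/(p01+p10) = 0.1706, pi_1 = 0.8294. Entropy rate H' = pi_0*H(p01) + pi_1*H(p10) = 0.1706*0.9998 + 0.8294*0.4722 = 0.5622

0.5622 bits/symbol


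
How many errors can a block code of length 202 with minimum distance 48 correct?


Correction capability = floor((d-1)/2) = floor((48-1)/2) = 23

23 errors


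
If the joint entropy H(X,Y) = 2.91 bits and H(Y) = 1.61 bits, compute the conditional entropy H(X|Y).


H(X|Y) = H(X,Y) - H(Y) = 2.91 - 1.61 = 1.3

1.3 bits


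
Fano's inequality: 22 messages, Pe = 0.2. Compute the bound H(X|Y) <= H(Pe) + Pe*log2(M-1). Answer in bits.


H(Pe) = -Pe*log2(Pe) - (1-Pe)*log2(1-Pe) = -0.2*log2(0.2) - 0.8*log2(0.8) = 0.464386 + 0.257542 = 0.7219. Pe*log2(M-1) = 0.2*log2(21) = 0.878463. Bound = H(Pe) + Pe*log2(M-1) = 0.464386 + 0.257542 + 0.878463 = 1.6004

1.6004 bits


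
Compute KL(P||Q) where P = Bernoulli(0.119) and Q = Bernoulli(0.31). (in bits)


KL = p*log2(p/q) + (1-p)*log2((1-p)/(1-q)) = 0.119*log2(0.119/0.31) + 0.881*log2(0.881/0.69) = 0.1462

0.1462 bits


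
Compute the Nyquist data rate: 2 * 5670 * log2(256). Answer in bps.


Rate = 2 * B * log2(M) = 2 * 5670 * 8.0 = 90720.0

90720.0 bps


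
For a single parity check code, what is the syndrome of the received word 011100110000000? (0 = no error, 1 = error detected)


Syndrome = XOR of all bits = 0 XOR 1 XOR 1 XOR 1 XOR 0 XOR 0 XOR 1 XOR 1 XOR 0 XOR 0 XOR 0 XOR 0 XOR 0 XOR 0 XOR 0 = 1

1


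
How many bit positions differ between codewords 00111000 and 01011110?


Count differing positions: . ^ ^ . . ^ ^ . = 4 differences

4


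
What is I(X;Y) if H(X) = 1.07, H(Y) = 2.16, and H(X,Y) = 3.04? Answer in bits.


I(X;Y) = H(X) + H(Y) - H(X,Y) = 1.07 + 2.16 - 3.04 = 0.19

0.19 bits


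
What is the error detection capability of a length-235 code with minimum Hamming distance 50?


Detection capability = d_min - 1 = 50 - 1 = 49

49 errors


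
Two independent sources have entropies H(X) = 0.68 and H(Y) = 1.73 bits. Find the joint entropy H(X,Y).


For independent variables, H(X,Y) = H(X) + H(Y) = 0.68 + 1.73 = 2.41

2.41 bits


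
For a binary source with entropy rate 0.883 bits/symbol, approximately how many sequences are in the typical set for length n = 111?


log2|A_typical| = nH = 111 * 0.883 = 98.013, so |A_typical| ~ 2^98.013 = 3.198e+29

3.198e+29


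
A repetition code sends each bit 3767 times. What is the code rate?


Rate = k/n = 1/3767

1/3767


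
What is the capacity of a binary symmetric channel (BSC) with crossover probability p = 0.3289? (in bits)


H(p) = -p*log2(p) - (1-p)*log2(1-p) = -0.3289*log2(0.3289) - 0.6711*log2(0.6711) = 0.527647 + 0.386151 = 0.9138. C = 1 - H(p) = 1 - 0.9138 = 0.0862

0.0862 bits


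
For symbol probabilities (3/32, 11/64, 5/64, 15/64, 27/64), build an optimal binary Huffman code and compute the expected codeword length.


Huffman construction (repeatedly merge the two least-probable nodes; each merge adds 1 bit to every symbol beneath it): 5/64 + 3/32 = 11/64; 11/64 + 11/64 = 11/32; 15/64 + 11/32 = 37/64; 27/64 + 37/64 = 1. Resulting codeword lengths (in the order the probabilities were given): (4, 3, 4, 2, 1). L_avg = sum(p_i * l_i) = 3/32*4 + 11/64*3 + 5/64*4 + 15/64*2 + 27/64*1 = 67/32 = 2.0938

2.0938 bits


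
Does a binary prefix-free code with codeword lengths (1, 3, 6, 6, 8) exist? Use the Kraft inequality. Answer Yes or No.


Kraft sum = sum(2^(-l_i)) = 0.6602, need <= 1. Result: satisfied (a binary prefix-free code with these lengths exists)

Yes


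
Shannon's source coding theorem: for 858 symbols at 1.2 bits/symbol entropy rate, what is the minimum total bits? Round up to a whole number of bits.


Minimum bits >= n * H = 858 * 1.2 = 1029.6, rounded up to a whole number of bits = 1030

1030 bits


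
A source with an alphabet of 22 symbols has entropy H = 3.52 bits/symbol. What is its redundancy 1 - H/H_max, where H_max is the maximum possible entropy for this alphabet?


H_max = log2(K) = log2(22) = 4.4594 bits/symbol. Redundancy = 1 - H/H_max = 1 - 3.52/4.4594 = 1 - 0.7893 = 0.2107

0.2107


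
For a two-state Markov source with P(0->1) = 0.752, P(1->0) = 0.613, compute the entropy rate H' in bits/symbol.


Stationary distribution: pi_0 = p10/(p01+p10) = 0.4491, pi_1 = 0.5509. Entropy rate H' = pi_0*H(p01) + pi_1*H(p10) = 0.4491*0.8081 + 0.5509*0.9628 = 0.8933

0.8933 bits/symbol


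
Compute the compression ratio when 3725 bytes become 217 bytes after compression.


Ratio = original / compressed = 3725 / 217 = 17.1659

17.1659


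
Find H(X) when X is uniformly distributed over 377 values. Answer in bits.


H = log2(n) = log2(377) = 8.5584

8.5584 bits


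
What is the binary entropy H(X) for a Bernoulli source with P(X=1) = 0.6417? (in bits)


H = -p*log2(p) - (1-p)*log2(1-p). -0.6417*log2(0.6417) = 0.410707; -0.3583*log2(0.3583) = 0.530556. H = 0.410707 + 0.530556 = 0.9413

0.9413 bits


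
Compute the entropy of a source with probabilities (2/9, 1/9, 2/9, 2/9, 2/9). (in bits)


H = -sum(p_i * log2(p_i)). Terms: -(2/9)*log2(2/9) = 0.482206; -(1/9)*log2(1/9) = 0.352214; -(2/9)*log2(2/9) = 0.482206; -(2/9)*log2(2/9) = 0.482206; -(2/9)*log2(2/9) = 0.482206. H = 0.482206 + 0.352214 + 0.482206 + 0.482206 + 0.482206 = 2.281

2.281 bits


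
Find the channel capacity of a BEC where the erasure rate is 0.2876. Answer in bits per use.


C = 1 - epsilon = 1 - 0.2876 = 0.7124

0.7124 bits


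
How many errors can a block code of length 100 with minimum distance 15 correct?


Correction capability = floor((d-1)/2) = floor((15-1)/2) = 7

7 errors


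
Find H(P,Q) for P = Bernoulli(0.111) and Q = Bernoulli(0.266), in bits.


H(P,Q) = -p*log2(q) - (1-p)*log2(1-q). -0.111*log2(0.266) = 0.212066; -0.889*log2(0.734) = 0.396626. H(P,Q) = 0.212066 + 0.396626 = 0.6087

0.6087 bits


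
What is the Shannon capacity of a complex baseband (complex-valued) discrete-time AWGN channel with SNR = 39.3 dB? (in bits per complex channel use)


SNR_linear = 10^(39.3/10) = 8511.3804; C = log2(1 + SNR_linear) = log2(1 + 8511.3804) = 13.0553

13.0553 bits/channel use


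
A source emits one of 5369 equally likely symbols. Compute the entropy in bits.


H = log2(n) = log2(5369) = 12.3904

12.3904 bits


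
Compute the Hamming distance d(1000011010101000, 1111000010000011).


Count differing positions: . ^ ^ ^ . ^ ^ . . . ^ . ^ . ^ ^ = 9 differences

9


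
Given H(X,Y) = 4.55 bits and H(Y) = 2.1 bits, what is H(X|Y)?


H(X|Y) = H(X,Y) - H(Y) = 4.55 - 2.1 = 2.45

2.45 bits


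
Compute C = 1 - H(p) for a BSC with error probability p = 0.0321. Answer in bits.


H(p) = -p*log2(p) - (1-p)*log2(1-p) = -0.0321*log2(0.0321) - 0.9679*log2(0.9679) = 0.159257 + 0.045559 = 0.2048. C = 1 - H(p) = 1 - 0.2048 = 0.7952

0.7952 bits


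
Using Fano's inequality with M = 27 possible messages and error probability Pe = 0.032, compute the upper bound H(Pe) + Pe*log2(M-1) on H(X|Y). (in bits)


H(Pe) = -Pe*log2(Pe) - (1-Pe)*log2(1-Pe) = -0.032*log2(0.032) - 0.968*log2(0.968) = 0.158905 + 0.045420 = 0.2043. Pe*log2(M-1) = 0.032*log2(26) = 0.150414. Bound = H(Pe) + Pe*log2(M-1) = 0.158905 + 0.045420 + 0.150414 = 0.3547

0.3547 bits


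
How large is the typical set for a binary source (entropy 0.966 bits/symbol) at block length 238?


log2|A_typical| = nH = 238 * 0.966 = 229.908, so |A_typical| ~ 2^229.908 = 1.619e+69

1.619e+69


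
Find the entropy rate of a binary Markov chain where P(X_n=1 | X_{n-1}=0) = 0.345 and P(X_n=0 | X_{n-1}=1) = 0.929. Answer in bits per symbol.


Stationary distribution: pi_0 = p10/(p01+p10) = 0.7292, pi_1 = 0.2708. Entropy rate H' = pi_0*H(p01) + pi_1*H(p10) = 0.7292*0.9295 + 0.2708*0.3696 = 0.7779

0.7779 bits/symbol


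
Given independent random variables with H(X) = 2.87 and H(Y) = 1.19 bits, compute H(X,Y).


For independent variables, H(X,Y) = H(X) + H(Y) = 2.87 + 1.19 = 4.06

4.06 bits


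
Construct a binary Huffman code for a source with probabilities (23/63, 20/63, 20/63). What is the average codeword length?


Huffman construction (repeatedly merge the two least-probable nodes; each merge adds 1 bit to every symbol beneath it): 20/63 + 20/63 = 40/63; 23/63 + 40/63 = 1. Resulting codeword lengths (in the order the probabilities were given): (1, 2, 2). L_avg = sum(p_i * l_i) = 23/63*1 + 20/63*2 + 20/63*2 = 103/63 = 1.6349

1.6349 bits


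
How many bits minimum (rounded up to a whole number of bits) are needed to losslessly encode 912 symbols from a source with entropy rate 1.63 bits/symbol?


Minimum bits >= n * H = 912 * 1.63 = 1486.56, rounded up to a whole number of bits = 1487

1487 bits


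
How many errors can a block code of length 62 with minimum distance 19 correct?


Correction capability = floor((d-1)/2) = floor((19-1)/2) = 9

9 errors


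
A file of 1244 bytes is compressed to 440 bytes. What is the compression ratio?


Ratio = original / compressed = 1244 / 440 = 2.8273

2.8273


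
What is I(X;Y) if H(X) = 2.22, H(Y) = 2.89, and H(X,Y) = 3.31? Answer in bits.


I(X;Y) = H(X) + H(Y) - H(X,Y) = 2.22 + 2.89 - 3.31 = 1.8

1.8 bits


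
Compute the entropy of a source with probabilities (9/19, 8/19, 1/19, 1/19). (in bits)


H = -sum(p_i * log2(p_i)). Terms: -(9/19)*log2(9/19) = 0.510633; -(8/19)*log2(8/19) = 0.525443; -(1/19)*log2(1/19) = 0.223575; -(1/19)*log2(1/19) = 0.223575. H = 0.510633 + 0.525443 + 0.223575 + 0.223575 = 1.4832

1.4832 bits


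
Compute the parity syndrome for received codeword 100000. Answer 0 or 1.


Syndrome = XOR of all bits = 1 XOR 0 XOR 0 XOR 0 XOR 0 XOR 0 = 1

1


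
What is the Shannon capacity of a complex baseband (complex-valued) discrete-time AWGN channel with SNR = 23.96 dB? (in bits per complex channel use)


SNR_linear = 10^(23.96/10) = 248.8857; C = log2(1 + SNR_linear) = log2(1 + 248.8857) = 7.9651

7.9651 bits/channel use


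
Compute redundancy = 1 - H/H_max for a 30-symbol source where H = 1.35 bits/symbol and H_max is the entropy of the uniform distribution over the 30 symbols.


H_max = log2(K) = log2(30) = 4.9069 bits/symbol. Redundancy = 1 - H/H_max = 1 - 1.35/4.9069 = 1 - 0.2751 = 0.7249

0.7249


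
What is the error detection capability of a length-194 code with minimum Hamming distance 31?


Detection capability = d_min - 1 = 31 - 1 = 30

30 errors


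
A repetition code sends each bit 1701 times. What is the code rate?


Rate = k/n = 1/1701

1/1701


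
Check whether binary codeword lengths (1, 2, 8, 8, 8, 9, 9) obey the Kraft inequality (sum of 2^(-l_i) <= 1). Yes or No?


Kraft sum = sum(2^(-l_i)) = 0.7656, need <= 1. Result: satisfied (a binary prefix-free code with these lengths exists)

Yes


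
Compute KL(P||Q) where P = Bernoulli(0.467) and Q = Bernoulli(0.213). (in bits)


KL = p*log2(p/q) + (1-p)*log2((1-p)/(1-q)) = 0.467*log2(0.467/0.213) + 0.533*log2(0.533/0.787) = 0.2292

0.2292 bits


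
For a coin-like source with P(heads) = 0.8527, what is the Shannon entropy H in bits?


H = -p*log2(p) - (1-p)*log2(1-p). -0.8527*log2(0.8527) = 0.196027; -0.1473*log2(0.1473) = 0.407015. H = 0.196027 + 0.407015 = 0.603

0.603 bits


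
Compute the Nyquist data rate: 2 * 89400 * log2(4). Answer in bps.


Rate = 2 * B * log2(M) = 2 * 89400 * 2.0 = 357600.0

357600.0 bps


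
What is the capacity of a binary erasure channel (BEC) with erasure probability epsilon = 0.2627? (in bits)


C = 1 - epsilon = 1 - 0.2627 = 0.7373

0.7373 bits


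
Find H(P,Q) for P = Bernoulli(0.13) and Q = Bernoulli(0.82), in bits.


H(P,Q) = -p*log2(q) - (1-p)*log2(1-q). -0.13*log2(0.82) = 0.037220; -0.87*log2(0.18) = 2.152320. H(P,Q) = 0.037220 + 2.152320 = 2.1895

2.1895 bits


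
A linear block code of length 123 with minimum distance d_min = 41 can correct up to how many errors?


Correction capability = floor((d-1)/2) = floor((41-1)/2) = 20

20 errors


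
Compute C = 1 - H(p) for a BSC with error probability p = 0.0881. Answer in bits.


H(p) = -p*log2(p) - (1-p)*log2(1-p) = -0.0881*log2(0.0881) - 0.9119*log2(0.9119) = 0.308765 + 0.121331 = 0.4301. C = 1 - H(p) = 1 - 0.4301 = 0.5699

0.5699 bits


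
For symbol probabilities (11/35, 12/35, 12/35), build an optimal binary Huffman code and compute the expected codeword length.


Huffman construction (repeatedly merge the two least-probable nodes; each merge adds 1 bit to every symbol beneath it): 11/35 + 12/35 = 23/35; 12/35 + 23/35 = 1. Resulting codeword lengths (in the order the probabilities were given): (2, 2, 1). L_avg = sum(p_i * l_i) = 11/35*2 + 12/35*2 + 12/35*1 = 58/35 = 1.6571

1.6571 bits


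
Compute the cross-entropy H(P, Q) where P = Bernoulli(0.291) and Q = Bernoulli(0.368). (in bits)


H(P,Q) = -p*log2(q) - (1-p)*log2(1-q). -0.291*log2(0.368) = 0.419687; -0.709*log2(0.632) = 0.469361. H(P,Q) = 0.419687 + 0.469361 = 0.889

0.889 bits


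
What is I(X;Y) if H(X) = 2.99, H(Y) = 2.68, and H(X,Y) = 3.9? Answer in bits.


I(X;Y) = H(X) + H(Y) - H(X,Y) = 2.99 + 2.68 - 3.9 = 1.77

1.77 bits


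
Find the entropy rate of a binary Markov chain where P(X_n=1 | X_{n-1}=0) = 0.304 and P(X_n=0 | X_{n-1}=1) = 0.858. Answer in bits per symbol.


Stationary distribution: pi_0 = p10/(p01+p10) = 0.7384, pi_1 = 0.2616. Entropy rate H' = pi_0*H(p01) + pi_1*H(p10) = 0.7384*0.8861 + 0.2616*0.5895 = 0.8085

0.8085 bits/symbol


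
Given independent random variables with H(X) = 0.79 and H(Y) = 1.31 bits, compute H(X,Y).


For independent variables, H(X,Y) = H(X) + H(Y) = 0.79 + 1.31 = 2.1

2.1 bits


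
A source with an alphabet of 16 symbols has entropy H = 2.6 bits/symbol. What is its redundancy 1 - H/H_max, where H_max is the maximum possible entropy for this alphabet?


H_max = log2(K) = log2(16) = 4.0 bits/symbol. Redundancy = 1 - H/H_max = 1 - 2.6/4.0 = 1 - 0.65 = 0.35

0.35


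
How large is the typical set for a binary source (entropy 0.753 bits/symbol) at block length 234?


log2|A_typical| = nH = 234 * 0.753 = 176.202, so |A_typical| ~ 2^176.202 = 1.102e+53

1.102e+53


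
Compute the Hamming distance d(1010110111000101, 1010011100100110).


Count differing positions: . . . . ^ . ^ . ^ ^ ^ . . . ^ ^ = 7 differences

7


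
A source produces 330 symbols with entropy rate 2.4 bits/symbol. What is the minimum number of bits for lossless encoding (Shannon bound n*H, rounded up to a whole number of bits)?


Minimum bits >= n * H = 330 * 2.4 = 792.0, rounded up to a whole number of bits = 792

792 bits


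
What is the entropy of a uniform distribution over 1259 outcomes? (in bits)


H = log2(n) = log2(1259) = 10.2981

10.2981 bits


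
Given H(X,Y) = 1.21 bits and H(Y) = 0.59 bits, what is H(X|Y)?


H(X|Y) = H(X,Y) - H(Y) = 1.21 - 0.59 = 0.62

0.62 bits


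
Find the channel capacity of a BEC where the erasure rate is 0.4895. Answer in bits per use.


C = 1 - epsilon = 1 - 0.4895 = 0.5105

0.5105 bits


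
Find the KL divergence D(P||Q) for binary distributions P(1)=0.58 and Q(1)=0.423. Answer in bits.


KL = p*log2(p/q) + (1-p)*log2((1-p)/(1-q)) = 0.58*log2(0.58/0.423) + 0.42*log2(0.42/0.577) = 0.0717

0.0717 bits


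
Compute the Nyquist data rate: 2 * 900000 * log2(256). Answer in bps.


Rate = 2 * B * log2(M) = 2 * 900000 * 8.0 = 14400000.0

14400000.0 bps


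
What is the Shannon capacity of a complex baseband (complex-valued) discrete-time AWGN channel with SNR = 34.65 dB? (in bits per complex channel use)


SNR_linear = 10^(34.65/10) = 2917.427; C = log2(1 + SNR_linear) = log2(1 + 2917.427) = 11.511

11.511 bits/channel use


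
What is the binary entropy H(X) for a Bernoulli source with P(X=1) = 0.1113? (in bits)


H = -p*log2(p) - (1-p)*log2(1-p). -0.1113*log2(0.1113) = 0.352540; -0.8887*log2(0.8887) = 0.151285. H = 0.352540 + 0.151285 = 0.5038

0.5038 bits


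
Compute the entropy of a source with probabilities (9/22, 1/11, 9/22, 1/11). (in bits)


H = -sum(p_i * log2(p_i)). Terms: -(9/22)*log2(9/22) = 0.527525; -(1/11)*log2(1/11) = 0.314494; -(9/22)*log2(9/22) = 0.527525; -(1/11)*log2(1/11) = 0.314494. H = 0.527525 + 0.314494 + 0.527525 + 0.314494 = 1.684

1.684 bits


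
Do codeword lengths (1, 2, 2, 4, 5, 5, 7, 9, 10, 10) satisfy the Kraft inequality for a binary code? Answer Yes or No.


Kraft sum = sum(2^(-l_i)) = 1.1367, need <= 1. Result: violated (a binary prefix-free code with these lengths cannot exist)

No


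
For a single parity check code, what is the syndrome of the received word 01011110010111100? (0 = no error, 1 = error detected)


Syndrome = XOR of all bits = 0 XOR 1 XOR 0 XOR 1 XOR 1 XOR 1 XOR 1 XOR 0 XOR 0 XOR 1 XOR 0 XOR 1 XOR 1 XOR 1 XOR 1 XOR 0 XOR 0 = 0

0


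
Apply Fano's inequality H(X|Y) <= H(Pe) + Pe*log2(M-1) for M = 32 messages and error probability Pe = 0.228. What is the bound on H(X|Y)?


H(Pe) = -Pe*log2(Pe) - (1-Pe)*log2(1-Pe) = -0.228*log2(0.228) - 0.772*log2(0.772) = 0.486300 + 0.288209 = 0.7745. Pe*log2(M-1) = 0.228*log2(31) = 1.129557. Bound = H(Pe) + Pe*log2(M-1) = 0.486300 + 0.288209 + 1.129557 = 1.9041

1.9041 bits


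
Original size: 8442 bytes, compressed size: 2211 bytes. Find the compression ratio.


Ratio = original / compressed = 8442 / 2211 = 3.8182

3.8182


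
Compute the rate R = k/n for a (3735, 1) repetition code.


Rate = k/n = 1/3735

1/3735


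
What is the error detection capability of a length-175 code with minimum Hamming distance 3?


Detection capability = d_min - 1 = 3 - 1 = 2

2 errors


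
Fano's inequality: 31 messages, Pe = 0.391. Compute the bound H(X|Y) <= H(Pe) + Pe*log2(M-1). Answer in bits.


H(Pe) = -Pe*log2(Pe) - (1-Pe)*log2(1-Pe) = -0.391*log2(0.391) - 0.609*log2(0.609) = 0.529711 + 0.435731 = 0.9654. Pe*log2(M-1) = 0.391*log2(30) = 1.918594. Bound = H(Pe) + Pe*log2(M-1) = 0.529711 + 0.435731 + 1.918594 = 2.884

2.884 bits


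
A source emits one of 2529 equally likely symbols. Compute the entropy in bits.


H = log2(n) = log2(2529) = 11.3044

11.3044 bits


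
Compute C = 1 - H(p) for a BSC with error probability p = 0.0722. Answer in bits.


H(p) = -p*log2(p) - (1-p)*log2(1-p) = -0.0722*log2(0.0722) - 0.9278*log2(0.9278) = 0.273772 + 0.100308 = 0.3741. C = 1 - H(p) = 1 - 0.3741 = 0.6259

0.6259 bits


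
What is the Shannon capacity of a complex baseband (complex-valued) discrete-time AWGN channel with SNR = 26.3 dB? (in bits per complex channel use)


SNR_linear = 10^(26.3/10) = 426.5795; C = log2(1 + SNR_linear) = log2(1 + 426.5795) = 8.74

8.74 bits/channel use


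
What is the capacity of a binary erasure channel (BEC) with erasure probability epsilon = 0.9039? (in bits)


C = 1 - epsilon = 1 - 0.9039 = 0.0961

0.0961 bits


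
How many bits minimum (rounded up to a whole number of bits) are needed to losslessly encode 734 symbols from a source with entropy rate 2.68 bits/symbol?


Minimum bits >= n * H = 734 * 2.68 = 1967.12, rounded up to a whole number of bits = 1968

1968 bits


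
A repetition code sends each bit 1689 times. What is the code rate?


Rate = k/n = 1/1689

1/1689


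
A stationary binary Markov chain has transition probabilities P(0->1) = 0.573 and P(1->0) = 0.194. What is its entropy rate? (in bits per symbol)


Stationary distribution: pi_0 = p10/(p01+p10) = 0.2529, pi_1 = 0.7471. Entropy rate H' = pi_0*H(p01) + pi_1*H(p10) = 0.2529*0.9846 + 0.7471*0.7098 = 0.7793

0.7793 bits/symbol


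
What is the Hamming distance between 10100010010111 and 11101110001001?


Count differing positions: . ^ . . ^ ^ . . . ^ ^ ^ ^ . = 7 differences

7


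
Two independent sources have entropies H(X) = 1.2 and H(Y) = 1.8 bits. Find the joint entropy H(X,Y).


For independent variables, H(X,Y) = H(X) + H(Y) = 1.2 + 1.8 = 3.0

3.0 bits


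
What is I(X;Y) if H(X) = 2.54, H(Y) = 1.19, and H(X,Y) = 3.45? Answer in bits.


I(X;Y) = H(X) + H(Y) - H(X,Y) = 2.54 + 1.19 - 3.45 = 0.28

0.28 bits


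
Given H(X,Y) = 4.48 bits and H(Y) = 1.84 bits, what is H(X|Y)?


H(X|Y) = H(X,Y) - H(Y) = 4.48 - 1.84 = 2.64

2.64 bits


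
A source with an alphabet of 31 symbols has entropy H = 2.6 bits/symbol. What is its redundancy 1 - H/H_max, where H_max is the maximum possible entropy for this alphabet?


H_max = log2(K) = log2(31) = 4.9542 bits/symbol. Redundancy = 1 - H/H_max = 1 - 2.6/4.9542 = 1 - 0.5248 = 0.4752

0.4752


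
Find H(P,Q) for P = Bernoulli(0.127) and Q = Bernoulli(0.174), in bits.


H(P,Q) = -p*log2(q) - (1-p)*log2(1-q). -0.127*log2(0.174) = 0.320401; -0.873*log2(0.826) = 0.240761. H(P,Q) = 0.320401 + 0.240761 = 0.5612

0.5612 bits


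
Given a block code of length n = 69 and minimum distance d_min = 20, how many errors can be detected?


Detection capability = d_min - 1 = 20 - 1 = 19

19 errors


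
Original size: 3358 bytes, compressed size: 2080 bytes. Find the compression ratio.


Ratio = original / compressed = 3358 / 2080 = 1.6144

1.6144


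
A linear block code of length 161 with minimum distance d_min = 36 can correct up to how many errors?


Correction capability = floor((d-1)/2) = floor((36-1)/2) = 17

17 errors


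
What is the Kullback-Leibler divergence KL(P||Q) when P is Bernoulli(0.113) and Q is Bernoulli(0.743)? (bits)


KL = p*log2(p/q) + (1-p)*log2((1-p)/(1-q)) = 0.113*log2(0.113/0.743) + 0.887*log2(0.887/0.257) = 1.2782

1.2782 bits


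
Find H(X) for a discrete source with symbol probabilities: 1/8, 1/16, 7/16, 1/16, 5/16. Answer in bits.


H = -sum(p_i * log2(p_i)). Terms: -(1/8)*log2(1/8) = 0.375000; -(1/16)*log2(1/16) = 0.250000; -(7/16)*log2(7/16) = 0.521782; -(1/16)*log2(1/16) = 0.250000; -(5/16)*log2(5/16) = 0.524397. H = 0.375000 + 0.250000 + 0.521782 + 0.250000 + 0.524397 = 1.9212

1.9212 bits
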